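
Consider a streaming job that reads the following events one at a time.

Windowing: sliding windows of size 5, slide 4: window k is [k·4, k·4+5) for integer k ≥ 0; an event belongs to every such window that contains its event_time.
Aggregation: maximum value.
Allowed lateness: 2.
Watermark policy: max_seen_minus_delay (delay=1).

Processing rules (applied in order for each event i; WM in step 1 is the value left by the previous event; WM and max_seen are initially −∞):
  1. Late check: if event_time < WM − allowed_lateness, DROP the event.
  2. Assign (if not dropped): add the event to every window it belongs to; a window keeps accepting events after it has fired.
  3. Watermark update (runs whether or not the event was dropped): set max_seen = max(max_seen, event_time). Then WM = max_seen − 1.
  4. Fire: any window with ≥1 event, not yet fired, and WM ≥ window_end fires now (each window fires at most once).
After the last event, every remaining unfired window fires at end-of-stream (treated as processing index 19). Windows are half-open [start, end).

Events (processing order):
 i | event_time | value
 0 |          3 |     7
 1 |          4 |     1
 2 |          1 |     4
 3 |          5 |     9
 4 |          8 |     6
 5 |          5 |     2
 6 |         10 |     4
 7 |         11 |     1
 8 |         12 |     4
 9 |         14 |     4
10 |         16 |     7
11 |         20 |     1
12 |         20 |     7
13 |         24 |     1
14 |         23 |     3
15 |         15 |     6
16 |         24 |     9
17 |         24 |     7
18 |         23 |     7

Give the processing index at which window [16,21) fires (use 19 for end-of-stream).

i=0 t=3 v=7: → [0,5); WM=2
i=1 t=4 v=1: → [4,9),[0,5); WM=3
i=2 t=1 v=4: → [0,5); WM=3
i=3 t=5 v=9: → [4,9); WM=4
i=4 t=8 v=6: → [8,13),[4,9); WM=7; [0,5) fires=7
i=5 t=5 v=2: → [4,9); WM=7
i=6 t=10 v=4: → [8,13); WM=9; [4,9) fires=9
i=7 t=11 v=1: → [8,13); WM=10
i=8 t=12 v=4: → [12,17),[8,13); WM=11
i=9 t=14 v=4: → [12,17); WM=13; [8,13) fires=6
i=10 t=16 v=7: → [16,21),[12,17); WM=15
i=11 t=20 v=1: → [20,25),[16,21); WM=19; [12,17) fires=7
i=12 t=20 v=7: → [20,25),[16,21); WM=19
i=13 t=24 v=1: → [24,29),[20,25); WM=23; [16,21) fires=7
i=14 t=23 v=3: → [20,25); WM=23
i=15 t=15 v=6: DROP (t<23-2); WM=23
i=16 t=24 v=9: → [24,29),[20,25); WM=23
i=17 t=24 v=7: → [24,29),[20,25); WM=23
i=18 t=23 v=7: → [20,25); WM=23

13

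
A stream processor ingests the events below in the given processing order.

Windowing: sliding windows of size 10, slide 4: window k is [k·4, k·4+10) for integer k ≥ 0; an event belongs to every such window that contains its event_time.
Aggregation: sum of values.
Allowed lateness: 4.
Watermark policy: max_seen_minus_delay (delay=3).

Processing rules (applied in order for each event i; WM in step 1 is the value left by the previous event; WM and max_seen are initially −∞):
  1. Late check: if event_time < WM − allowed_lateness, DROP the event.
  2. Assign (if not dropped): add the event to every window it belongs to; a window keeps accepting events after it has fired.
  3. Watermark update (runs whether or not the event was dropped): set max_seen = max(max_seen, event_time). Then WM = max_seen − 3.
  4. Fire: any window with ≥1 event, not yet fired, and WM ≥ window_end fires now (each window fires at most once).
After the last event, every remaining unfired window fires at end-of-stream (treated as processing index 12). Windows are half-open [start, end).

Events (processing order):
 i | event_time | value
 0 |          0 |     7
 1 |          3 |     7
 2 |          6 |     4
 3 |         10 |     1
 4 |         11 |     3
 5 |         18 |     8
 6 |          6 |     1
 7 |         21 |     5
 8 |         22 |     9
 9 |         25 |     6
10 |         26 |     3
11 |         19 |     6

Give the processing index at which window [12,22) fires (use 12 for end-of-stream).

9

i=0 t=0 v=7: → [0,10); WM=-3
i=1 t=3 v=7: → [0,10); WM=0
i=2 t=6 v=4: → [4,14),[0,10); WM=3
i=3 t=10 v=1: → [8,18),[4,14); WM=7
i=4 t=11 v=3: → [8,18),[4,14); WM=8
i=5 t=18 v=8: → [16,26),[12,22); WM=15; [0,10) fires=18 [4,14) fires=8
i=6 t=6 v=1: DROP (t<15-4); WM=15
i=7 t=21 v=5: → [20,30),[16,26),[12,22); WM=18; [8,18) fires=4
i=8 t=22 v=9: → [20,30),[16,26); WM=19
i=9 t=25 v=6: → [24,34),[20,30),[16,26); WM=22; [12,22) fires=13
i=10 t=26 v=3: → [24,34),[20,30); WM=23
i=11 t=19 v=6: → [16,26),[12,22); WM=23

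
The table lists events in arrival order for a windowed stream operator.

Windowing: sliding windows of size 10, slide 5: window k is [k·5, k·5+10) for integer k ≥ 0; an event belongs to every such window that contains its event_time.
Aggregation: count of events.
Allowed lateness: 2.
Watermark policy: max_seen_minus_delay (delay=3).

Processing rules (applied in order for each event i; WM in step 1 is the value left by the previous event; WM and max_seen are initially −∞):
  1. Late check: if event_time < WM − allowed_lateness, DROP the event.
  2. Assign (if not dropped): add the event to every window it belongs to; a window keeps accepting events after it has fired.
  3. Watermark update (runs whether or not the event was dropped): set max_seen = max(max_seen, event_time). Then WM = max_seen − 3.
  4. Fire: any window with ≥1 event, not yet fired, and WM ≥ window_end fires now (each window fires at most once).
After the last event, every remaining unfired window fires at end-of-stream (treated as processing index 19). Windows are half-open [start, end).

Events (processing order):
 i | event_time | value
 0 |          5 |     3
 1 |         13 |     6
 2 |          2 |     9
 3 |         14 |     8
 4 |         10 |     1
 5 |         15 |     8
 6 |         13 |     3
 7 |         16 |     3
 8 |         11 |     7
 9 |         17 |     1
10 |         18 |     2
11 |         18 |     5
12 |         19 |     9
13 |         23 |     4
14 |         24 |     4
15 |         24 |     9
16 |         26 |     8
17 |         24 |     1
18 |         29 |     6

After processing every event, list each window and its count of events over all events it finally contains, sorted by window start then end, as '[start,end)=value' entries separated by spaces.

i=0 t=5 v=3: → [5,15),[0,10); WM=2
i=1 t=13 v=6: → [10,20),[5,15); WM=10; [0,10) fires=1
i=2 t=2 v=9: DROP (t<10-2); WM=10
i=3 t=14 v=8: → [10,20),[5,15); WM=11
i=4 t=10 v=1: → [10,20),[5,15); WM=11
i=5 t=15 v=8: → [15,25),[10,20); WM=12
i=6 t=13 v=3: → [10,20),[5,15); WM=12
i=7 t=16 v=3: → [15,25),[10,20); WM=13
i=8 t=11 v=7: → [10,20),[5,15); WM=13
i=9 t=17 v=1: → [15,25),[10,20); WM=14
i=10 t=18 v=2: → [15,25),[10,20); WM=15; [5,15) fires=6
i=11 t=18 v=5: → [15,25),[10,20); WM=15
i=12 t=19 v=9: → [15,25),[10,20); WM=16
i=13 t=23 v=4: → [20,30),[15,25); WM=20; [10,20) fires=11
i=14 t=24 v=4: → [20,30),[15,25); WM=21
i=15 t=24 v=9: → [20,30),[15,25); WM=21
i=16 t=26 v=8: → [25,35),[20,30); WM=23
i=17 t=24 v=1: → [20,30),[15,25); WM=23
i=18 t=29 v=6: → [25,35),[20,30); WM=26; [15,25) fires=10

[0,10)=1 [5,15)=6 [10,20)=11 [15,25)=10 [20,30)=6 [25,35)=2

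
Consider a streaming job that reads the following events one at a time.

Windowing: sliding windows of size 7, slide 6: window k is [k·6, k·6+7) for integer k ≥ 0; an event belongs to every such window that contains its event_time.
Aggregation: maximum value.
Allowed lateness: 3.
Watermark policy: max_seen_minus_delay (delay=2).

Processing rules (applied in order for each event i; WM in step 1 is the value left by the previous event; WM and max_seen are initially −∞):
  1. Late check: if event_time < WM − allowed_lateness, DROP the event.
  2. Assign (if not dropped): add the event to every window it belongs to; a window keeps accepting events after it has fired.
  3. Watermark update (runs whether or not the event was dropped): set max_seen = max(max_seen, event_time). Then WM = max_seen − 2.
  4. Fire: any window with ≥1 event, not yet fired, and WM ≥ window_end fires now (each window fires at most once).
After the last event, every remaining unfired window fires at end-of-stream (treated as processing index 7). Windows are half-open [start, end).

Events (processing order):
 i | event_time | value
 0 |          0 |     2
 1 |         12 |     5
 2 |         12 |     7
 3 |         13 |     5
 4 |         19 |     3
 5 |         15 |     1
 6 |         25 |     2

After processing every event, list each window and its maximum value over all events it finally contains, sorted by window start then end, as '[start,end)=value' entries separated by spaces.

i=0 t=0 v=2: → [0,7); WM=-2
i=1 t=12 v=5: → [12,19),[6,13); WM=10; [0,7) fires=2
i=2 t=12 v=7: → [12,19),[6,13); WM=10
i=3 t=13 v=5: → [12,19); WM=11
i=4 t=19 v=3: → [18,25); WM=17; [6,13) fires=7
i=5 t=15 v=1: → [12,19); WM=17
i=6 t=25 v=2: → [24,31); WM=23; [12,19) fires=7

[0,7)=2 [6,13)=7 [12,19)=7 [18,25)=3 [24,31)=2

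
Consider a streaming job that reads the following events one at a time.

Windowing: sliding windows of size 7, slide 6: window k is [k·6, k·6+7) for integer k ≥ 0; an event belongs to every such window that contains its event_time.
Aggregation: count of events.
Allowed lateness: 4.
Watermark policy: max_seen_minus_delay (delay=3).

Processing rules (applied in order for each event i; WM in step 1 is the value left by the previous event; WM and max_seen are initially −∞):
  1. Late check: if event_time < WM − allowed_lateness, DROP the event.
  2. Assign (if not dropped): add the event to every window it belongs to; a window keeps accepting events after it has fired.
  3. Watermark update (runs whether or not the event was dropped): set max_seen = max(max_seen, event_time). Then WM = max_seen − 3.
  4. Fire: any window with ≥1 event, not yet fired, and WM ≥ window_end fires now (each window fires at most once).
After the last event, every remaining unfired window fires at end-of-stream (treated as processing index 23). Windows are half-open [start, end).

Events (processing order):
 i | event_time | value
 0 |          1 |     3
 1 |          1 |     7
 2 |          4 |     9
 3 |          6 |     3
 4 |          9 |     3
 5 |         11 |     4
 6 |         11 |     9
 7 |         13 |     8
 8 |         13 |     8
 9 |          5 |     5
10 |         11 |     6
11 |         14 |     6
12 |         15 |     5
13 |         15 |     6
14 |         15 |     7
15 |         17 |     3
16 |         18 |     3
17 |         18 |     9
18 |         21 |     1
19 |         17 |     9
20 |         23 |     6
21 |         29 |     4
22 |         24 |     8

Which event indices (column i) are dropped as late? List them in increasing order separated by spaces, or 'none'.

9

i=0 t=1 v=3: → [0,7); WM=-2
i=1 t=1 v=7: → [0,7); WM=-2
i=2 t=4 v=9: → [0,7); WM=1
i=3 t=6 v=3: → [6,13),[0,7); WM=3
i=4 t=9 v=3: → [6,13); WM=6
i=5 t=11 v=4: → [6,13); WM=8; [0,7) fires=4
i=6 t=11 v=9: → [6,13); WM=8
i=7 t=13 v=8: → [12,19); WM=10
i=8 t=13 v=8: → [12,19); WM=10
i=9 t=5 v=5: DROP (t<10-4); WM=10
i=10 t=11 v=6: → [6,13); WM=10
i=11 t=14 v=6: → [12,19); WM=11
i=12 t=15 v=5: → [12,19); WM=12
i=13 t=15 v=6: → [12,19); WM=12
i=14 t=15 v=7: → [12,19); WM=12
i=15 t=17 v=3: → [12,19); WM=14; [6,13) fires=5
i=16 t=18 v=3: → [18,25),[12,19); WM=15
i=17 t=18 v=9: → [18,25),[12,19); WM=15
i=18 t=21 v=1: → [18,25); WM=18
i=19 t=17 v=9: → [12,19); WM=18
i=20 t=23 v=6: → [18,25); WM=20; [12,19) fires=10
i=21 t=29 v=4: → [24,31); WM=26; [18,25) fires=4
i=22 t=24 v=8: → [24,31),[18,25); WM=26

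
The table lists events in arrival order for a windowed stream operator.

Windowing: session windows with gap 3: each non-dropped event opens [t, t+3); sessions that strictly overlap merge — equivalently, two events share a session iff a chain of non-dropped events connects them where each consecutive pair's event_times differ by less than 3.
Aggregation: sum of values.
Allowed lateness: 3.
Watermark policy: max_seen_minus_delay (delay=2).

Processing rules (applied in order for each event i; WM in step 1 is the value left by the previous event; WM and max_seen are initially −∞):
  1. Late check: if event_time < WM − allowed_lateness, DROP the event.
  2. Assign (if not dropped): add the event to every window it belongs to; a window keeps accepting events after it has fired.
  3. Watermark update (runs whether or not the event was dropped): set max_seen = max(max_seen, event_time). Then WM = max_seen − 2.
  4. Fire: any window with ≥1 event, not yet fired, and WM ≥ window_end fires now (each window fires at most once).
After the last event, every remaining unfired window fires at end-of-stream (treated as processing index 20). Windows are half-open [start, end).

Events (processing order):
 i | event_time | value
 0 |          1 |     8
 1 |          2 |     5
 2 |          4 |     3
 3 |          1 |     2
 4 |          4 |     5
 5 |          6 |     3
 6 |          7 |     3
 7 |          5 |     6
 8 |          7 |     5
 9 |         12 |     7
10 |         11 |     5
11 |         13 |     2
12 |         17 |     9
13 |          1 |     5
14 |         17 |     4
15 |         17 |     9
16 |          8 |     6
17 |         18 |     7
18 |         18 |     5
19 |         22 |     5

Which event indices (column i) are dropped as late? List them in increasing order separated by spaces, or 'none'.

13 16

i=0 t=1 v=8: → [1,4); WM=-1
i=1 t=2 v=5: → [1,5); WM=0
i=2 t=4 v=3: → [1,7); WM=2
i=3 t=1 v=2: → [1,7); WM=2
i=4 t=4 v=5: → [1,7); WM=2
i=5 t=6 v=3: → [1,9); WM=4
i=6 t=7 v=3: → [1,10); WM=5
i=7 t=5 v=6: → [1,10); WM=5
i=8 t=7 v=5: → [1,10); WM=5
i=9 t=12 v=7: → [12,15); WM=10
i=10 t=11 v=5: → [11,15); WM=10
i=11 t=13 v=2: → [11,16); WM=11
i=12 t=17 v=9: → [17,20); WM=15
i=13 t=1 v=5: DROP (t<15-3); WM=15
i=14 t=17 v=4: → [17,20); WM=15
i=15 t=17 v=9: → [17,20); WM=15
i=16 t=8 v=6: DROP (t<15-3); WM=15
i=17 t=18 v=7: → [17,21); WM=16
i=18 t=18 v=5: → [17,21); WM=16
i=19 t=22 v=5: → [22,25); WM=20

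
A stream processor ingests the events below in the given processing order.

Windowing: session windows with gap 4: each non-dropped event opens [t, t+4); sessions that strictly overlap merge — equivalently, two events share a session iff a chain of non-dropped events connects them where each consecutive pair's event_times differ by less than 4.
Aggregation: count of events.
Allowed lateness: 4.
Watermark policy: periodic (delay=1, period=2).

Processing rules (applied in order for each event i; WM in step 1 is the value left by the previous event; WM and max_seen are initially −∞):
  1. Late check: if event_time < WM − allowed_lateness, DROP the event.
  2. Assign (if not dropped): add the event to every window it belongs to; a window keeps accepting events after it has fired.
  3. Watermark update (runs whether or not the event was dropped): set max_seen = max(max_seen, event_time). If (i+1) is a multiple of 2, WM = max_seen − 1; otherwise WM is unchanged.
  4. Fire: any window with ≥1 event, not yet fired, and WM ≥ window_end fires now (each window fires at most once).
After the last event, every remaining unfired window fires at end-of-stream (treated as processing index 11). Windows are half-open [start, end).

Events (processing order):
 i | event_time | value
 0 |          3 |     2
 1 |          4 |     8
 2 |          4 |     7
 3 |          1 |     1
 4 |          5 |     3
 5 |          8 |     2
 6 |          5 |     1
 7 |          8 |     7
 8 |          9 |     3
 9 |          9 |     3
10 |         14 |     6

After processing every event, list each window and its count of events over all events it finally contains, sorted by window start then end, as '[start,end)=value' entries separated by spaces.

[1,13)=10 [14,18)=1

i=0 t=3 v=2: → [3,7); WM=−∞
i=1 t=4 v=8: → [3,8); WM=3
i=2 t=4 v=7: → [3,8); WM=3
i=3 t=1 v=1: → [1,8); WM=3
i=4 t=5 v=3: → [1,9); WM=3
i=5 t=8 v=2: → [1,12); WM=7
i=6 t=5 v=1: → [1,12); WM=7
i=7 t=8 v=7: → [1,12); WM=7
i=8 t=9 v=3: → [1,13); WM=7
i=9 t=9 v=3: → [1,13); WM=8
i=10 t=14 v=6: → [14,18); WM=8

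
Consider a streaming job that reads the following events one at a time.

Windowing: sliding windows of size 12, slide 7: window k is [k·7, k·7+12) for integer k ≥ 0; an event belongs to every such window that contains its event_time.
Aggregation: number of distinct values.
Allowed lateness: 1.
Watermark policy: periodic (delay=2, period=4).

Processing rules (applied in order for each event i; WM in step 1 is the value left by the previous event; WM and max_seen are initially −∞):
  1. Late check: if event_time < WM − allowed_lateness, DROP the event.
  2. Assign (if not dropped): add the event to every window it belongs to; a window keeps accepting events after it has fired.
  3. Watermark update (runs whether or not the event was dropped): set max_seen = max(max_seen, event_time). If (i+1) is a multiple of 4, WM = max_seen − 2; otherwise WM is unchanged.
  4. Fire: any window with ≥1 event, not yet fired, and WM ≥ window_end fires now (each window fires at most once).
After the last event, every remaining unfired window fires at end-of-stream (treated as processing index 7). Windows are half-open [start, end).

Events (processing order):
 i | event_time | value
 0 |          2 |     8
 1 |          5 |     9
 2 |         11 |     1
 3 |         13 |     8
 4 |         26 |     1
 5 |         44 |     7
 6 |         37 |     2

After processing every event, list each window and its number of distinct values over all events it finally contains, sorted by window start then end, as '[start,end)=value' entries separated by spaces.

i=0 t=2 v=8: → [0,12); WM=−∞
i=1 t=5 v=9: → [0,12); WM=−∞
i=2 t=11 v=1: → [7,19),[0,12); WM=−∞
i=3 t=13 v=8: → [7,19); WM=11
i=4 t=26 v=1: → [21,33); WM=11
i=5 t=44 v=7: → [42,54),[35,47); WM=11
i=6 t=37 v=2: → [35,47),[28,40); WM=11

[0,12)=3 [7,19)=2 [21,33)=1 [28,40)=1 [35,47)=2 [42,54)=1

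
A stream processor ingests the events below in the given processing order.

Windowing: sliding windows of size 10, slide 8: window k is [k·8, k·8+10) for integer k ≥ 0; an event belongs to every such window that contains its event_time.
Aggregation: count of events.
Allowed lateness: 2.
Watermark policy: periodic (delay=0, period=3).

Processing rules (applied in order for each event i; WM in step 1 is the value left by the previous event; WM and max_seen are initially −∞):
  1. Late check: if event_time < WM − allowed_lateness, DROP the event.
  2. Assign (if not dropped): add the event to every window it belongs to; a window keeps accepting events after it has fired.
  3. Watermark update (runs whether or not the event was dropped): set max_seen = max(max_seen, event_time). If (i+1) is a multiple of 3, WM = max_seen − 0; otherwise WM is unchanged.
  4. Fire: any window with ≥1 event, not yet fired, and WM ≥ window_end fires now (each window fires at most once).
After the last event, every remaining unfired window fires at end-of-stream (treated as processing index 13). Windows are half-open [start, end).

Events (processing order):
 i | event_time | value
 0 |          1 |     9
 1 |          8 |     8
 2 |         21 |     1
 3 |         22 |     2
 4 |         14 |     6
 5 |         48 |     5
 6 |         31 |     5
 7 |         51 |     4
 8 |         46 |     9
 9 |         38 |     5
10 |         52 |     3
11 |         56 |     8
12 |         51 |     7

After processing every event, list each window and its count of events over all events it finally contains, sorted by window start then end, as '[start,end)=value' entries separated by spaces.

i=0 t=1 v=9: → [0,10); WM=−∞
i=1 t=8 v=8: → [8,18),[0,10); WM=−∞
i=2 t=21 v=1: → [16,26); WM=21; [0,10) fires=2 [8,18) fires=1
i=3 t=22 v=2: → [16,26); WM=21
i=4 t=14 v=6: DROP (t<21-2); WM=21
i=5 t=48 v=5: → [48,58),[40,50); WM=48; [16,26) fires=2
i=6 t=31 v=5: DROP (t<48-2); WM=48
i=7 t=51 v=4: → [48,58); WM=48
i=8 t=46 v=9: → [40,50); WM=51; [40,50) fires=2
i=9 t=38 v=5: DROP (t<51-2); WM=51
i=10 t=52 v=3: → [48,58); WM=51
i=11 t=56 v=8: → [56,66),[48,58); WM=56
i=12 t=51 v=7: DROP (t<56-2); WM=56

[0,10)=2 [8,18)=1 [16,26)=2 [40,50)=2 [48,58)=4 [56,66)=1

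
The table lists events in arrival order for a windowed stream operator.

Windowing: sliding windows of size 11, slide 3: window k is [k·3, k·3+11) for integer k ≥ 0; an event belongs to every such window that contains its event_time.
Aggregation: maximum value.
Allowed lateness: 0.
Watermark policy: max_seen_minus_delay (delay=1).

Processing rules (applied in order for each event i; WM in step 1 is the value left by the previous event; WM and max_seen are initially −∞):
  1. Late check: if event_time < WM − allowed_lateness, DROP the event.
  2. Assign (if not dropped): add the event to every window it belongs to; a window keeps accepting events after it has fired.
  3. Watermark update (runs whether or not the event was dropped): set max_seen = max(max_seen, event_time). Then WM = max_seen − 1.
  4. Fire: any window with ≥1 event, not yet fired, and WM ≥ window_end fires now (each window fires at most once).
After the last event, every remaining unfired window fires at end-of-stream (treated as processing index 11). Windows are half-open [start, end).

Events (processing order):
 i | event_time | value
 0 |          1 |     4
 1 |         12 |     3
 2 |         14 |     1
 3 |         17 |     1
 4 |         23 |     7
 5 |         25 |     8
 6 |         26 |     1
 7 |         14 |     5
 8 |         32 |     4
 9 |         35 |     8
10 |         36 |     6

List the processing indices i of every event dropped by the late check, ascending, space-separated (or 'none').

i=0 t=1 v=4: → [0,11); WM=0
i=1 t=12 v=3: → [12,23),[9,20),[6,17),[3,14); WM=11; [0,11) fires=4
i=2 t=14 v=1: → [12,23),[9,20),[6,17); WM=13
i=3 t=17 v=1: → [15,26),[12,23),[9,20); WM=16; [3,14) fires=3
i=4 t=23 v=7: → [21,32),[18,29),[15,26); WM=22; [6,17) fires=3 [9,20) fires=3
i=5 t=25 v=8: → [24,35),[21,32),[18,29),[15,26); WM=24; [12,23) fires=3
i=6 t=26 v=1: → [24,35),[21,32),[18,29); WM=25
i=7 t=14 v=5: DROP (t<25-0); WM=25
i=8 t=32 v=4: → [30,41),[27,38),[24,35); WM=31; [15,26) fires=8 [18,29) fires=8
i=9 t=35 v=8: → [33,44),[30,41),[27,38); WM=34; [21,32) fires=8
i=10 t=36 v=6: → [36,47),[33,44),[30,41),[27,38); WM=35; [24,35) fires=8

7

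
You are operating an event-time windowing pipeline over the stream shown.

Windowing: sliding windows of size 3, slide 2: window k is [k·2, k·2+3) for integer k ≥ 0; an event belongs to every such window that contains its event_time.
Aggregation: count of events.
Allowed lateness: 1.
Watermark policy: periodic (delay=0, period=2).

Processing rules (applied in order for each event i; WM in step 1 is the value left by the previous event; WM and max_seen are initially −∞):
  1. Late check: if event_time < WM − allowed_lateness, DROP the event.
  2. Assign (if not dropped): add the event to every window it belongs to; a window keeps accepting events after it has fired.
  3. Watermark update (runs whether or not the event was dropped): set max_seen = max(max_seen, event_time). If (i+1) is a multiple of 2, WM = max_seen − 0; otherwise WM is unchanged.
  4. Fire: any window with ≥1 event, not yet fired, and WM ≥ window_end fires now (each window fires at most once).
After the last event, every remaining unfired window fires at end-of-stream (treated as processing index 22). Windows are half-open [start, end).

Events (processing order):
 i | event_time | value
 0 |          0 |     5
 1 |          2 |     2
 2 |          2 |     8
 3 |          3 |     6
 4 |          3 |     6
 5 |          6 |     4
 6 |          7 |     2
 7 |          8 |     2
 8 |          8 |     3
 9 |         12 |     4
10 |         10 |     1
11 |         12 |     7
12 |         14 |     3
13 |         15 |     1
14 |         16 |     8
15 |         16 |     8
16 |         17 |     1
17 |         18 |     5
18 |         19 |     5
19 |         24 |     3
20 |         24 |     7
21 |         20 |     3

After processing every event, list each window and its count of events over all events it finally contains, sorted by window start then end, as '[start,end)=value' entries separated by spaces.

i=0 t=0 v=5: → [0,3); WM=−∞
i=1 t=2 v=2: → [2,5),[0,3); WM=2
i=2 t=2 v=8: → [2,5),[0,3); WM=2
i=3 t=3 v=6: → [2,5); WM=3; [0,3) fires=3
i=4 t=3 v=6: → [2,5); WM=3
i=5 t=6 v=4: → [6,9),[4,7); WM=6; [2,5) fires=4
i=6 t=7 v=2: → [6,9); WM=6
i=7 t=8 v=2: → [8,11),[6,9); WM=8; [4,7) fires=1
i=8 t=8 v=3: → [8,11),[6,9); WM=8
i=9 t=12 v=4: → [12,15),[10,13); WM=12; [6,9) fires=4 [8,11) fires=2
i=10 t=10 v=1: DROP (t<12-1); WM=12
i=11 t=12 v=7: → [12,15),[10,13); WM=12
i=12 t=14 v=3: → [14,17),[12,15); WM=12
i=13 t=15 v=1: → [14,17); WM=15; [10,13) fires=2 [12,15) fires=3
i=14 t=16 v=8: → [16,19),[14,17); WM=15
i=15 t=16 v=8: → [16,19),[14,17); WM=16
i=16 t=17 v=1: → [16,19); WM=16
i=17 t=18 v=5: → [18,21),[16,19); WM=18; [14,17) fires=4
i=18 t=19 v=5: → [18,21); WM=18
i=19 t=24 v=3: → [24,27),[22,25); WM=24; [16,19) fires=4 [18,21) fires=2
i=20 t=24 v=7: → [24,27),[22,25); WM=24
i=21 t=20 v=3: DROP (t<24-1); WM=24

[0,3)=3 [2,5)=4 [4,7)=1 [6,9)=4 [8,11)=2 [10,13)=2 [12,15)=3 [14,17)=4 [16,19)=4 [18,21)=2 [22,25)=2 [24,27)=2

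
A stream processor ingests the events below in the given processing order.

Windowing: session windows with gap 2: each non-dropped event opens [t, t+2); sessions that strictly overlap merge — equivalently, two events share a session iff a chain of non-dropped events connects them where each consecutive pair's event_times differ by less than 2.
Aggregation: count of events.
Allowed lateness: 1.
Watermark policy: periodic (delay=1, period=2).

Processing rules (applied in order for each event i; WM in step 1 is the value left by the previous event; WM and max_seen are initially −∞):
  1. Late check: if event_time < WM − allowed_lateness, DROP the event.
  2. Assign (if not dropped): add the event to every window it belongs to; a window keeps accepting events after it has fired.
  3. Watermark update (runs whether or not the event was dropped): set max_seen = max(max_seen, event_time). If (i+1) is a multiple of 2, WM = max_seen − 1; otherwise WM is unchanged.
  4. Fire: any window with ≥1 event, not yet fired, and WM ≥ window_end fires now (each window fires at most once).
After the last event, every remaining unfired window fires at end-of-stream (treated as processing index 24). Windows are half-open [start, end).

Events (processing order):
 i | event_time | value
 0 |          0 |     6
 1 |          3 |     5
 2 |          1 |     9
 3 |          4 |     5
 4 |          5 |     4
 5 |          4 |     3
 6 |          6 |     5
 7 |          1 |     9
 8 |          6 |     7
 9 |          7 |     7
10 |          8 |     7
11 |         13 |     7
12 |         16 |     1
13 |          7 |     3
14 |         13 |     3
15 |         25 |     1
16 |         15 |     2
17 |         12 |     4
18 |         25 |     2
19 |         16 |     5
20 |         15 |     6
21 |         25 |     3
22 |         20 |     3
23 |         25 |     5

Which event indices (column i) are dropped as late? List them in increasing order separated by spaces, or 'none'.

i=0 t=0 v=6: → [0,2); WM=−∞
i=1 t=3 v=5: → [3,5); WM=2
i=2 t=1 v=9: → [0,3); WM=2
i=3 t=4 v=5: → [3,6); WM=3
i=4 t=5 v=4: → [3,7); WM=3
i=5 t=4 v=3: → [3,7); WM=4
i=6 t=6 v=5: → [3,8); WM=4
i=7 t=1 v=9: DROP (t<4-1); WM=5
i=8 t=6 v=7: → [3,8); WM=5
i=9 t=7 v=7: → [3,9); WM=6
i=10 t=8 v=7: → [3,10); WM=6
i=11 t=13 v=7: → [13,15); WM=12
i=12 t=16 v=1: → [16,18); WM=12
i=13 t=7 v=3: DROP (t<12-1); WM=15
i=14 t=13 v=3: DROP (t<15-1); WM=15
i=15 t=25 v=1: → [25,27); WM=24
i=16 t=15 v=2: DROP (t<24-1); WM=24
i=17 t=12 v=4: DROP (t<24-1); WM=24
i=18 t=25 v=2: → [25,27); WM=24
i=19 t=16 v=5: DROP (t<24-1); WM=24
i=20 t=15 v=6: DROP (t<24-1); WM=24
i=21 t=25 v=3: → [25,27); WM=24
i=22 t=20 v=3: DROP (t<24-1); WM=24
i=23 t=25 v=5: → [25,27); WM=24

7 13 14 16 17 19 20 22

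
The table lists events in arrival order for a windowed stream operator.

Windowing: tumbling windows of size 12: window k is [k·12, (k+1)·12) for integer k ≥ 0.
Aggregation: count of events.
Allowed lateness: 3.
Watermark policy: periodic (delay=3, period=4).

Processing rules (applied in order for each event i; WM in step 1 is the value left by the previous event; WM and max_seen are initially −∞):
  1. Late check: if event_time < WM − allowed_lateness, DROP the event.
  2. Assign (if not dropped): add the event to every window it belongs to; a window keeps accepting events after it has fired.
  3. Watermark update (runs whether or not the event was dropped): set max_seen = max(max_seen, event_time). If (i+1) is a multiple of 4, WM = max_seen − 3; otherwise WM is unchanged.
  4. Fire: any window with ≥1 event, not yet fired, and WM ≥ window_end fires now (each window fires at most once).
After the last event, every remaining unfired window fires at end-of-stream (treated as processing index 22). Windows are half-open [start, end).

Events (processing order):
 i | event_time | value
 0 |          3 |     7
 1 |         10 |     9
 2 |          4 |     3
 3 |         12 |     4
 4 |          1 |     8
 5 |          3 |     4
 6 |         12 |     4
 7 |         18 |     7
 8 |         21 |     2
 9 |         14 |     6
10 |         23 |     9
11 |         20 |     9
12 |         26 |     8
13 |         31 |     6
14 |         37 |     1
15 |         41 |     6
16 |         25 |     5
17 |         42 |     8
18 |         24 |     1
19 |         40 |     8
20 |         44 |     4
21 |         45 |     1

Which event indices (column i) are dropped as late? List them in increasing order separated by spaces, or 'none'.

4 5 16 18

i=0 t=3 v=7: → [0,12); WM=−∞
i=1 t=10 v=9: → [0,12); WM=−∞
i=2 t=4 v=3: → [0,12); WM=−∞
i=3 t=12 v=4: → [12,24); WM=9
i=4 t=1 v=8: DROP (t<9-3); WM=9
i=5 t=3 v=4: DROP (t<9-3); WM=9
i=6 t=12 v=4: → [12,24); WM=9
i=7 t=18 v=7: → [12,24); WM=15; [0,12) fires=3
i=8 t=21 v=2: → [12,24); WM=15
i=9 t=14 v=6: → [12,24); WM=15
i=10 t=23 v=9: → [12,24); WM=15
i=11 t=20 v=9: → [12,24); WM=20
i=12 t=26 v=8: → [24,36); WM=20
i=13 t=31 v=6: → [24,36); WM=20
i=14 t=37 v=1: → [36,48); WM=20
i=15 t=41 v=6: → [36,48); WM=38; [12,24) fires=7 [24,36) fires=2
i=16 t=25 v=5: DROP (t<38-3); WM=38
i=17 t=42 v=8: → [36,48); WM=38
i=18 t=24 v=1: DROP (t<38-3); WM=38
i=19 t=40 v=8: → [36,48); WM=39
i=20 t=44 v=4: → [36,48); WM=39
i=21 t=45 v=1: → [36,48); WM=39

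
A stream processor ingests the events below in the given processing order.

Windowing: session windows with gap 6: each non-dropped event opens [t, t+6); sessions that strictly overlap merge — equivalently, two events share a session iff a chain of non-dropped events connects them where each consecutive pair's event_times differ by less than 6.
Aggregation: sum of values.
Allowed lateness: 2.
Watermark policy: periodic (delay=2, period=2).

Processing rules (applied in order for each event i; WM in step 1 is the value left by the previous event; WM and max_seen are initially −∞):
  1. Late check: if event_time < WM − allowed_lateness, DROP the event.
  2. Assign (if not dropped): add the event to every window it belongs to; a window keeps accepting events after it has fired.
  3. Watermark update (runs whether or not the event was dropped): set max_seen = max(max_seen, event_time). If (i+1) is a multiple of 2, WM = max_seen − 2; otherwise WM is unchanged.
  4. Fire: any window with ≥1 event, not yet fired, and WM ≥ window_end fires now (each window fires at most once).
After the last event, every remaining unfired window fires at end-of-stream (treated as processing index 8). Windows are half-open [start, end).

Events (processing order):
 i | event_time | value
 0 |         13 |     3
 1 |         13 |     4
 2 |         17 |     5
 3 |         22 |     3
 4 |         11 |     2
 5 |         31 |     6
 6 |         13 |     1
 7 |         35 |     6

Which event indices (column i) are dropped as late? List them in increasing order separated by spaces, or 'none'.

i=0 t=13 v=3: → [13,19); WM=−∞
i=1 t=13 v=4: → [13,19); WM=11
i=2 t=17 v=5: → [13,23); WM=11
i=3 t=22 v=3: → [13,28); WM=20
i=4 t=11 v=2: DROP (t<20-2); WM=20
i=5 t=31 v=6: → [31,37); WM=29
i=6 t=13 v=1: DROP (t<29-2); WM=29
i=7 t=35 v=6: → [31,41); WM=33

4 6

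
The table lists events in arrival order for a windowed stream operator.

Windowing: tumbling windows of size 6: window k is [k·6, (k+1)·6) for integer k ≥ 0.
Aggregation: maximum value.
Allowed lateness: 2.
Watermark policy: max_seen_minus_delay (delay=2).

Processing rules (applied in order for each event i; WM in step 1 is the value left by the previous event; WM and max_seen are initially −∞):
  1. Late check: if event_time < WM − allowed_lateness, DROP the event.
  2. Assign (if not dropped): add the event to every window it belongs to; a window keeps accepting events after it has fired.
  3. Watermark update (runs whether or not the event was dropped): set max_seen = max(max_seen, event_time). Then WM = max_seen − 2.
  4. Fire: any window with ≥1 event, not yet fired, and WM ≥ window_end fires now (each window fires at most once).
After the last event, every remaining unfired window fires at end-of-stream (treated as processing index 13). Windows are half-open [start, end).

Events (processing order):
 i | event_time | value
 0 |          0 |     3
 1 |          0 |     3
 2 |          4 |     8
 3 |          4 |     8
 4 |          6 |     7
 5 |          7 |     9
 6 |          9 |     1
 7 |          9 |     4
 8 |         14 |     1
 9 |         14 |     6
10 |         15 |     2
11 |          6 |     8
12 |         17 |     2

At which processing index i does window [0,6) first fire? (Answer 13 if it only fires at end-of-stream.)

i=0 t=0 v=3: → [0,6); WM=-2
i=1 t=0 v=3: → [0,6); WM=-2
i=2 t=4 v=8: → [0,6); WM=2
i=3 t=4 v=8: → [0,6); WM=2
i=4 t=6 v=7: → [6,12); WM=4
i=5 t=7 v=9: → [6,12); WM=5
i=6 t=9 v=1: → [6,12); WM=7; [0,6) fires=8
i=7 t=9 v=4: → [6,12); WM=7
i=8 t=14 v=1: → [12,18); WM=12; [6,12) fires=9
i=9 t=14 v=6: → [12,18); WM=12
i=10 t=15 v=2: → [12,18); WM=13
i=11 t=6 v=8: DROP (t<13-2); WM=13
i=12 t=17 v=2: → [12,18); WM=15

6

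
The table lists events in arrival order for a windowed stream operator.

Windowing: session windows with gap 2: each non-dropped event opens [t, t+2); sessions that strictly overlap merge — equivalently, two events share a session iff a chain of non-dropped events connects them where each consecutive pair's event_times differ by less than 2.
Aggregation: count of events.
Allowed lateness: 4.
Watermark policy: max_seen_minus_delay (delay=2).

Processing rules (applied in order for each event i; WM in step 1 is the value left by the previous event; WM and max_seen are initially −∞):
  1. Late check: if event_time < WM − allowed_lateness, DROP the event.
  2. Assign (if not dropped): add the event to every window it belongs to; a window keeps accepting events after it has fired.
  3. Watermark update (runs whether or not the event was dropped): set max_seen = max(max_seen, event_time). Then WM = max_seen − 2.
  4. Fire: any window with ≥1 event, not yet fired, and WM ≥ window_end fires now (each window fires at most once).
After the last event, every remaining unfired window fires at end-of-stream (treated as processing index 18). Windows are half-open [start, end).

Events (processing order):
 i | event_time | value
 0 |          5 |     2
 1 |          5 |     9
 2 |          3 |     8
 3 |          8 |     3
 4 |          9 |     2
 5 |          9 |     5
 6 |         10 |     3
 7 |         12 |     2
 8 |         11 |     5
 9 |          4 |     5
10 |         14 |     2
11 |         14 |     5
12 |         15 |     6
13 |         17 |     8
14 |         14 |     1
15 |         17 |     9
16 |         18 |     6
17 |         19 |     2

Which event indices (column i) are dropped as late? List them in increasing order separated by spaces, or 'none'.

9

i=0 t=5 v=2: → [5,7); WM=3
i=1 t=5 v=9: → [5,7); WM=3
i=2 t=3 v=8: → [3,5); WM=3
i=3 t=8 v=3: → [8,10); WM=6
i=4 t=9 v=2: → [8,11); WM=7
i=5 t=9 v=5: → [8,11); WM=7
i=6 t=10 v=3: → [8,12); WM=8
i=7 t=12 v=2: → [12,14); WM=10
i=8 t=11 v=5: → [8,14); WM=10
i=9 t=4 v=5: DROP (t<10-4); WM=10
i=10 t=14 v=2: → [14,16); WM=12
i=11 t=14 v=5: → [14,16); WM=12
i=12 t=15 v=6: → [14,17); WM=13
i=13 t=17 v=8: → [17,19); WM=15
i=14 t=14 v=1: → [14,17); WM=15
i=15 t=17 v=9: → [17,19); WM=15
i=16 t=18 v=6: → [17,20); WM=16
i=17 t=19 v=2: → [17,21); WM=17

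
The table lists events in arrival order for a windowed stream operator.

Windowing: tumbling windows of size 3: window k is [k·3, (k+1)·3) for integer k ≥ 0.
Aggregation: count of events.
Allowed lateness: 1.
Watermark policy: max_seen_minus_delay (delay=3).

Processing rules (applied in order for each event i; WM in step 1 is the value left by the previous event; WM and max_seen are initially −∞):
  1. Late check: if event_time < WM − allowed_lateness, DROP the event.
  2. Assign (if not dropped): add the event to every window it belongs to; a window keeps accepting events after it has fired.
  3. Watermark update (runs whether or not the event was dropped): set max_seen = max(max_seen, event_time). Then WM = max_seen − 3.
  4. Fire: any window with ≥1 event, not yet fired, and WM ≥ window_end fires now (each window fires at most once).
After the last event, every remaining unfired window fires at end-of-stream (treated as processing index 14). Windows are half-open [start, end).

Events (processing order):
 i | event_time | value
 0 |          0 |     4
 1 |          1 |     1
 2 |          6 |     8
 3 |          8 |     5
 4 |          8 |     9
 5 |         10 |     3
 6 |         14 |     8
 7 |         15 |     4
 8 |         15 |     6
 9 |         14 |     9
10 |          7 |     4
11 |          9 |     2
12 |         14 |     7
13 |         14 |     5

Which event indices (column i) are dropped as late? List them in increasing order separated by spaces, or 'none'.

10 11

i=0 t=0 v=4: → [0,3); WM=-3
i=1 t=1 v=1: → [0,3); WM=-2
i=2 t=6 v=8: → [6,9); WM=3; [0,3) fires=2
i=3 t=8 v=5: → [6,9); WM=5
i=4 t=8 v=9: → [6,9); WM=5
i=5 t=10 v=3: → [9,12); WM=7
i=6 t=14 v=8: → [12,15); WM=11; [6,9) fires=3
i=7 t=15 v=4: → [15,18); WM=12; [9,12) fires=1
i=8 t=15 v=6: → [15,18); WM=12
i=9 t=14 v=9: → [12,15); WM=12
i=10 t=7 v=4: DROP (t<12-1); WM=12
i=11 t=9 v=2: DROP (t<12-1); WM=12
i=12 t=14 v=7: → [12,15); WM=12
i=13 t=14 v=5: → [12,15); WM=12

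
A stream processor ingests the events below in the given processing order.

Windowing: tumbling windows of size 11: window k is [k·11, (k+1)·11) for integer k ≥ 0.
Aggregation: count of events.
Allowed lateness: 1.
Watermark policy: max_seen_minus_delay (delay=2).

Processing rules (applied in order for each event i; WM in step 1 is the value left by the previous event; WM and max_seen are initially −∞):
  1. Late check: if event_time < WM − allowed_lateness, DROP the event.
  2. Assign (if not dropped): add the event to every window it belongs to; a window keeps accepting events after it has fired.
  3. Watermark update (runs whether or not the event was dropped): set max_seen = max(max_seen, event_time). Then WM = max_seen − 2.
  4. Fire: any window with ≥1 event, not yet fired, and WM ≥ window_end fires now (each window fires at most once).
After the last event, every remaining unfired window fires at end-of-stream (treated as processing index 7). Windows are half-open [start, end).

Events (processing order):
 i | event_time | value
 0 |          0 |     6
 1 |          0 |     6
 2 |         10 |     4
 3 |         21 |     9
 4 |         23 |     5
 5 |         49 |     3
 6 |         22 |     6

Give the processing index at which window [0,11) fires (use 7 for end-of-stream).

i=0 t=0 v=6: → [0,11); WM=-2
i=1 t=0 v=6: → [0,11); WM=-2
i=2 t=10 v=4: → [0,11); WM=8
i=3 t=21 v=9: → [11,22); WM=19; [0,11) fires=3
i=4 t=23 v=5: → [22,33); WM=21
i=5 t=49 v=3: → [44,55); WM=47; [11,22) fires=1 [22,33) fires=1
i=6 t=22 v=6: DROP (t<47-1); WM=47

3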